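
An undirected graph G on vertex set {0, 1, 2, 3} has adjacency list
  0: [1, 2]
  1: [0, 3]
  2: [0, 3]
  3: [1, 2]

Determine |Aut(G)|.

8

G is 2-regular and connected on 4 vertices, i.e. the cycle C_4. C_4 has 4 rotations and 4 reflections, so Aut(C_4) ≅ D_4 of order 8.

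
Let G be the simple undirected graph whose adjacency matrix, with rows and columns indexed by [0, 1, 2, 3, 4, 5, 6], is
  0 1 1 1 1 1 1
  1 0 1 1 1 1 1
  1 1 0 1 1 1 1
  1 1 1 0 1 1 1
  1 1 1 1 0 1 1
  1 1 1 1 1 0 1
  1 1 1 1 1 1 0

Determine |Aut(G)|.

All 7 vertices are pairwise adjacent: G = K_7. Any permutation of the 7 vertices preserves K_7, so Aut(K_7) = S_7 of order 7! = 5040.

5040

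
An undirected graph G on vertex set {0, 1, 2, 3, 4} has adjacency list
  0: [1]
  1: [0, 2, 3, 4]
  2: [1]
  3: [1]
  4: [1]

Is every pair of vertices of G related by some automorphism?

No

Vertex 1 is the only vertex of degree 4, so every automorphism fixes it; G is not vertex-transitive.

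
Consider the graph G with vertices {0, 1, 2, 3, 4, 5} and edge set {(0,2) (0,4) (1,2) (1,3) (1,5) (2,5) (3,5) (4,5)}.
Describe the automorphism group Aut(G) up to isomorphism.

The degree sequence is [2, 3, 3, 2, 2, 4]. Checking the degree-preserving permutations of the vertex set shows that none except the identity preserves every edge, so Aut(G) is trivial.

the trivial group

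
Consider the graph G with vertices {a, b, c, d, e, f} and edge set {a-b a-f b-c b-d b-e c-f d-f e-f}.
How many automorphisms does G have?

The vertices split by degree into {b, f} (degree 4) and {a, c, d, e} (degree 2); every edge runs between the two parts, so G is the complete bipartite graph K_{2,4}. Automorphisms preserve the bipartition setwise (since the parts differ in size) and act as S_4 × S_2 within it; |Aut| = 48.

48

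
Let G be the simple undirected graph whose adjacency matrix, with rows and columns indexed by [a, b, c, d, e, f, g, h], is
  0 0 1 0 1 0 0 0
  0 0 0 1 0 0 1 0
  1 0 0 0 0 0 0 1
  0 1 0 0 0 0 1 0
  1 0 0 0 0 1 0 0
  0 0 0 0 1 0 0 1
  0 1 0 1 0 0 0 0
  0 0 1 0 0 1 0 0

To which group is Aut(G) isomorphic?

D_5 × D_3

G has two connected components, {a, c, e, f, h} and {b, d, g}; each is 2-regular, so G = C_5 ⊔ C_3. No automorphism exchanges components of different sizes, hence Aut(G) is the direct product D_5 × D_3, order 60.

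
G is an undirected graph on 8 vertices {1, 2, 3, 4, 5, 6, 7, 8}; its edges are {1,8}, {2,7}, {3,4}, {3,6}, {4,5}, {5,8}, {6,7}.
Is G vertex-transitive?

No

Automorphisms preserve degree, but G has vertices of degree 1 and vertices of degree 2; no automorphism maps one to the other, so G is not vertex-transitive.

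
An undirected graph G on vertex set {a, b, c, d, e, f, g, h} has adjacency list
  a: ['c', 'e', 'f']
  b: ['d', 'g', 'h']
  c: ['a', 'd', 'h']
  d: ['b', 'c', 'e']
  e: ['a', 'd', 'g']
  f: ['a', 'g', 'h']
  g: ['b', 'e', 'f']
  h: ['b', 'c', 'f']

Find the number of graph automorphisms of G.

G is 3-regular and bipartite on 2^3 = 8 vertices with girth 4; it is the hypercube graph Q_3. Aut(Q_3) consists of the signed permutations of the 3 coordinate axes: 3! permutations times 2^3 sign flips, so |Aut| = 2^3·3! = 48.

48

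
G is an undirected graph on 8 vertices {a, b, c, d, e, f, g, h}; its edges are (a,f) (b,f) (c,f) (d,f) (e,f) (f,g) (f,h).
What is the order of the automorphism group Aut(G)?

5040

Vertex f has degree 7 and every other vertex has degree 1, so G is the star K_{1,7} with centre f. The 7 leaves are pairwise interchangeable while the centre is fixed, giving Aut(G) = S_7.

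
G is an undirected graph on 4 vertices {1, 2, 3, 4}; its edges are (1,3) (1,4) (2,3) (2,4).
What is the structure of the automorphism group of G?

G is 2-regular and bipartite with parts {3, 4} and {1, 2} (each part is independent and every cross-pair is an edge), so G = K_{2,2}. Each part can be permuted independently (S_2 × S_2) and the two equal-size parts can also be swapped, giving (S_2 × S_2) ⋊ Z_2 of order 2·(2!)² = 8.

(S_2 × S_2) ⋊ Z_2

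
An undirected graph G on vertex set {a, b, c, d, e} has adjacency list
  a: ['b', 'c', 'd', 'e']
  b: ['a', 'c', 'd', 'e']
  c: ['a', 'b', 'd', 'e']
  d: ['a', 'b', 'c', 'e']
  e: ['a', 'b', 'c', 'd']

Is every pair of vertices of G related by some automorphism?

Yes

All 5 vertices are pairwise adjacent: G = K_5. Every bijection on the vertex set is an automorphism of K_5; hence Aut(K_5) ≅ S_5, order 120. Under this action every vertex can be carried to every other, so G is vertex-transitive.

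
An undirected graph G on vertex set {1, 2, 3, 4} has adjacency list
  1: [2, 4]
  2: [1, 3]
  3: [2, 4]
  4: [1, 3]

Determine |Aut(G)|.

G is 2-regular and bipartite on 2^2 = 4 vertices with girth 4; it is the hypercube graph Q_2. The symmetry group of the 2-cube is the hyperoctahedral group B_2 = Z_2 ≀ S_2, of order 2^2·2! = 8.

8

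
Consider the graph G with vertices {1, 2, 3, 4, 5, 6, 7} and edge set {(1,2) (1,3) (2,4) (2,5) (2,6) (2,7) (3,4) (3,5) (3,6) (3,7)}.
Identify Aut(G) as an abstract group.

The vertices split by degree into {2, 3} (degree 5) and {1, 4, 5, 6, 7} (degree 2); every edge runs between the two parts, so G is the complete bipartite graph K_{2,5}. The parts have unequal sizes, so no automorphism swaps them; each part is permuted independently, giving S_2 × S_5 of order 2!·5! = 240.

S_2 × S_5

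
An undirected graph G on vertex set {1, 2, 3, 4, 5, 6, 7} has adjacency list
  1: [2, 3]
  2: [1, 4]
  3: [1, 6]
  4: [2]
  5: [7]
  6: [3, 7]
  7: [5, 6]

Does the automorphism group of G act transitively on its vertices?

Automorphisms preserve degree, but G has vertices of degree 1 and vertices of degree 2; no automorphism maps one to the other, so G is not vertex-transitive.

No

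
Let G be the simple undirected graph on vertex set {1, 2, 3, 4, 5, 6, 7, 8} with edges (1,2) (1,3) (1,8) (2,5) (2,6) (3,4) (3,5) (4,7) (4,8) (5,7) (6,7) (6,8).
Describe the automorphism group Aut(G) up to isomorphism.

Z_2^3 ⋊ S_3

G is 3-regular and bipartite on 2^3 = 8 vertices with girth 4; it is the hypercube graph Q_3. Aut(Q_3) consists of the signed permutations of the 3 coordinate axes: 3! permutations times 2^3 sign flips, so |Aut| = 2^3·3! = 48.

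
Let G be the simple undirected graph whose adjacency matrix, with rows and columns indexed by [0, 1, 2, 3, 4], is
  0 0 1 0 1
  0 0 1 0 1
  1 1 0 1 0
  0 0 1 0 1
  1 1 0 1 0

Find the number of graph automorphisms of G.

12

The vertices split by degree into {2, 4} (degree 3) and {0, 1, 3} (degree 2); every edge runs between the two parts, so G is the complete bipartite graph K_{2,3}. The parts have unequal sizes, so no automorphism swaps them; each part is permuted independently, giving S_3 × S_2 of order 3!·2! = 12.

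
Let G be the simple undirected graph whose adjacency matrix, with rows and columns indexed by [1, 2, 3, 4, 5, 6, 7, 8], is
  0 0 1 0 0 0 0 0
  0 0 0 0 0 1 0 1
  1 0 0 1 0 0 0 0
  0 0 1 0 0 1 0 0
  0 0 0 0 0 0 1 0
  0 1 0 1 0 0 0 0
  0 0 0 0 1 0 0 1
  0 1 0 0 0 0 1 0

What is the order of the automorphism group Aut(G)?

The degree sequence is [1, 2, 2, 2, 1, 2, 2, 2]; the two degree-1 vertices 1 and 5 are the ends of a path, so G = P_8. A path has exactly one nontrivial symmetry — reversal — giving Aut(G) of order 2.

2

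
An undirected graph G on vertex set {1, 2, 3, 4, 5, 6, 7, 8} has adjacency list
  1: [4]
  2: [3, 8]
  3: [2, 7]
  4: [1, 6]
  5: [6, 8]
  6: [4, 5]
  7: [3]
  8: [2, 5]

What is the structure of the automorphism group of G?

Z_2

The degree sequence is [1, 2, 2, 2, 2, 2, 1, 2]; the two degree-1 vertices 1 and 7 are the ends of a path, so G = P_8. The only nontrivial automorphism of a path is the end-to-end reflection, so Aut(G) ≅ Z_2.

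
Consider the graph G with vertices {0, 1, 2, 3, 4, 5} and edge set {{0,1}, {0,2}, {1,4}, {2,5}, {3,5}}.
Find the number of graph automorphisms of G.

The degree sequence is [2, 2, 2, 1, 1, 2]; the two degree-1 vertices 3 and 4 are the ends of a path, so G = P_6. The only nontrivial automorphism of a path is the end-to-end reflection, so Aut(G) ≅ Z_2.

2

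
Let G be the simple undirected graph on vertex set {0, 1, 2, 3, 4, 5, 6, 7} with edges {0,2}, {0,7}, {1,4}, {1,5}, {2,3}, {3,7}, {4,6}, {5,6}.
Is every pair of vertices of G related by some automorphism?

Yes

G has two connected components, {1, 4, 5, 6} and {0, 2, 3, 7}; each is 2-regular, so G = C_4 ⊔ C_4. With two isomorphic components, Aut(G) = Aut(C_4) ≀ S_2 = (D_4 × D_4) ⋊ Z_2: permute each cycle by D_4, then optionally swap the two cycles. Order 2·(2·4)² = 128. This group acts transitively on the 8 vertices.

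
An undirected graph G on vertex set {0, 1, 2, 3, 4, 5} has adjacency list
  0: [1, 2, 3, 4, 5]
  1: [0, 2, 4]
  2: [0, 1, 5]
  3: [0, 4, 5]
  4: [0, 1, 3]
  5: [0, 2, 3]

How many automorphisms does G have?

10

Vertex 0 is the unique vertex of degree 5; the remaining 5 vertices each have degree 3 and induce a cycle, so G is the wheel on 6 vertices with hub 0. Every automorphism fixes the hub and acts on the rim 5-cycle, so Aut(G) ≅ Aut(C_5) = D_5 of order 10.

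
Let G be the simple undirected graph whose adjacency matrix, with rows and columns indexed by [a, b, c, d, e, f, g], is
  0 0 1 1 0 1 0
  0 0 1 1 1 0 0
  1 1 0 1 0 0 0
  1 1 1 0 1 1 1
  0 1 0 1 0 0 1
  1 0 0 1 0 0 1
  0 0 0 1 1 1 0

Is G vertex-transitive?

Vertex d is the only vertex of degree 6, so every automorphism fixes it; G is not vertex-transitive.

No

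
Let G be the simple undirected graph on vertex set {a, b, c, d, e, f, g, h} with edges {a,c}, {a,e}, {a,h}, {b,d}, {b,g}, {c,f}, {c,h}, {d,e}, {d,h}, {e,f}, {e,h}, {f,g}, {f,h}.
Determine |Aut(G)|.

The degree sequence is [3, 2, 3, 3, 4, 4, 2, 5]. Checking the degree-preserving permutations of the vertex set shows that none except the identity preserves every edge, so Aut(G) is trivial.

1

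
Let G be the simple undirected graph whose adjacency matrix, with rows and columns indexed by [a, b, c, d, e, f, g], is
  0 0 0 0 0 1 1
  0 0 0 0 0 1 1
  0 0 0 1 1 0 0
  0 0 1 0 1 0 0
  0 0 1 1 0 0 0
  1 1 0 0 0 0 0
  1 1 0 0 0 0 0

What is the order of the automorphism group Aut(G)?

48

G has two connected components, {a, b, f, g} and {c, d, e}; each is 2-regular, so G = C_4 ⊔ C_3. No automorphism exchanges components of different sizes, hence Aut(G) is the direct product D_3 × D_4, order 48.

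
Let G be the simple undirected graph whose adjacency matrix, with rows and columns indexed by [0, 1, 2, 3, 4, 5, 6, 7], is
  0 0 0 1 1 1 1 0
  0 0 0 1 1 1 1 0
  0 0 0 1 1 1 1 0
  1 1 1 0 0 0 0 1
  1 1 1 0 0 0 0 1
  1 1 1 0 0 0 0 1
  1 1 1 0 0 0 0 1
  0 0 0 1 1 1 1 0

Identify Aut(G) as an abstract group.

G is 4-regular and bipartite with parts {0, 1, 2, 7} and {3, 4, 5, 6} (each part is independent and every cross-pair is an edge), so G = K_{4,4}. Aut(K_{4,4}) is the wreath product S_4 ≀ Z_2: permute within each part, then optionally swap the parts; |Aut| = 2·(4!)² = 1152.

(S_4 × S_4) ⋊ Z_2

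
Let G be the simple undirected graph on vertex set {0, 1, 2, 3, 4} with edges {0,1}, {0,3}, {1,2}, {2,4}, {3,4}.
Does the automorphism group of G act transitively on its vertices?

Every vertex has degree 2 and the graph is connected, so G is the 5-cycle C_5. C_5 has 5 rotations and 5 reflections, so Aut(C_5) ≅ D_5 of order 10. Under this action every vertex can be carried to every other, so G is vertex-transitive.

Yes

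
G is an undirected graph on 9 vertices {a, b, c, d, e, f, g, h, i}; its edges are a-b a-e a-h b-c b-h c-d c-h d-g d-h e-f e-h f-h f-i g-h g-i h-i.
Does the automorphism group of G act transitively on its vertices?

No

Vertex h is the only vertex of degree 8, so every automorphism fixes it; G is not vertex-transitive.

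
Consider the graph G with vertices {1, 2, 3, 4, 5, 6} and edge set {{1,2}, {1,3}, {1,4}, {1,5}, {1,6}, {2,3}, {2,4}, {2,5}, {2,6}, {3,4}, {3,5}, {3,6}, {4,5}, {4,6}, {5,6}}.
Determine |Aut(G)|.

Every vertex has degree 5, so G is the complete graph K_6. Every bijection on the vertex set is an automorphism of K_6; hence Aut(K_6) ≅ S_6, order 720.

720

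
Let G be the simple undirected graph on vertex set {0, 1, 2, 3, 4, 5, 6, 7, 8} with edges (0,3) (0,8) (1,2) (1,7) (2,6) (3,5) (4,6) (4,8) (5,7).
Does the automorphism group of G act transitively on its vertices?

Yes

G is 2-regular and connected on 9 vertices, i.e. the cycle C_9. C_9 has 9 rotations and 9 reflections, so Aut(C_9) ≅ D_9 of order 18. Under this action every vertex can be carried to every other, so G is vertex-transitive.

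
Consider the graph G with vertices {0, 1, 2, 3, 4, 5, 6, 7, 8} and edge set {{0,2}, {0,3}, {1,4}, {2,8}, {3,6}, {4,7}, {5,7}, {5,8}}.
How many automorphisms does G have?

The degree sequence is [2, 1, 2, 2, 2, 2, 1, 2, 2]; the two degree-1 vertices 1 and 6 are the ends of a path, so G = P_9. The only nontrivial automorphism of a path is the end-to-end reflection, so Aut(G) ≅ Z_2.

2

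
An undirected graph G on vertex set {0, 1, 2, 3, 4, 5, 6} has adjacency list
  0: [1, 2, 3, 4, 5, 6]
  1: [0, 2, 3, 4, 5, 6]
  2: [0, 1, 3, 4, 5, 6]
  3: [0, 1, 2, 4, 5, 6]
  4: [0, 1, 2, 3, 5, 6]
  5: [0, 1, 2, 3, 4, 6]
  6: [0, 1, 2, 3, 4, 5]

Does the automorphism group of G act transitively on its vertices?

Yes

Every vertex has degree 6, so G is the complete graph K_7. Every bijection on the vertex set is an automorphism of K_7; hence Aut(K_7) ≅ S_7, order 5040. Under this action every vertex can be carried to every other, so G is vertex-transitive.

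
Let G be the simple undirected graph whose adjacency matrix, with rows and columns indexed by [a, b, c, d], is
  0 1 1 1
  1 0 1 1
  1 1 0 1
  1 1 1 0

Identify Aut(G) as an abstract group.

Every vertex has degree 3, so G is the complete graph K_4. Every bijection on the vertex set is an automorphism of K_4; hence Aut(K_4) ≅ S_4, order 24.

the symmetric group on 4 letters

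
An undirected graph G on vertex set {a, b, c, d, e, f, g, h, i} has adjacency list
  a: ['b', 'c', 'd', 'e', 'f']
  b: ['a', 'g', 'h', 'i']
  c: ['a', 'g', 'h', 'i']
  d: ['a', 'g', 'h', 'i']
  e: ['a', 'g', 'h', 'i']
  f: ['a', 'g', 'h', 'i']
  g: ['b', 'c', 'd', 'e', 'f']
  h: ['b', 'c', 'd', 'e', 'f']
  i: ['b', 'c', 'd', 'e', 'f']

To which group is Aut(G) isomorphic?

S_4 × S_5

The vertices split by degree into {a, g, h, i} (degree 5) and {b, c, d, e, f} (degree 4); every edge runs between the two parts, so G is the complete bipartite graph K_{4,5}. Automorphisms preserve the bipartition setwise (since the parts differ in size) and act as S_4 × S_5 within it; |Aut| = 2880.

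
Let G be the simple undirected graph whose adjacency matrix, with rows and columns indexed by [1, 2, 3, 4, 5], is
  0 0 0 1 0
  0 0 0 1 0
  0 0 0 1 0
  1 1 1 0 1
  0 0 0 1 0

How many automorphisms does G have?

Vertex 4 has degree 4 and every other vertex has degree 1, so G is the star K_{1,4} with centre 4. Any automorphism fixes the centre and permutes the 4 leaves freely, so Aut(G) ≅ S_4 of order 4! = 24.

24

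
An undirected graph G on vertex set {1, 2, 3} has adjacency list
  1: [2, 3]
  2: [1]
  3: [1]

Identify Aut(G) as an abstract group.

The degree sequence is [2, 1, 1]; the two degree-1 vertices 2 and 3 are the ends of a path, so G = P_3. A path has exactly one nontrivial symmetry — reversal — giving Aut(G) of order 2.

the cyclic group of order 2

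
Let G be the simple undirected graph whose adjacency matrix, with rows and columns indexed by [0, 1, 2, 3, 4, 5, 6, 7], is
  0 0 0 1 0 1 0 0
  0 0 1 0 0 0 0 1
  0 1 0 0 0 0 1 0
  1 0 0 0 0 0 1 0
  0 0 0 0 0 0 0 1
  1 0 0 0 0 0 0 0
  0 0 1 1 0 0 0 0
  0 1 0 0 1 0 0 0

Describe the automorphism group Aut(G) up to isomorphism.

The degree sequence is [2, 2, 2, 2, 1, 1, 2, 2]; the two degree-1 vertices 4 and 5 are the ends of a path, so G = P_8. A path has exactly one nontrivial symmetry — reversal — giving Aut(G) of order 2.

C_2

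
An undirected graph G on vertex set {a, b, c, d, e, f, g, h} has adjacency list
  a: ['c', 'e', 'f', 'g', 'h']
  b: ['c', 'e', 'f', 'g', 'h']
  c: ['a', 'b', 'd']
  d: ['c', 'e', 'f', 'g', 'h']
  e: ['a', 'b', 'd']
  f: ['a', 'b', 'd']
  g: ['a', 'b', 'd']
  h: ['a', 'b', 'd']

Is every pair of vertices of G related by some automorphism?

Automorphisms preserve degree, but G has vertices of degree 3 and vertices of degree 5; no automorphism maps one to the other, so G is not vertex-transitive.

No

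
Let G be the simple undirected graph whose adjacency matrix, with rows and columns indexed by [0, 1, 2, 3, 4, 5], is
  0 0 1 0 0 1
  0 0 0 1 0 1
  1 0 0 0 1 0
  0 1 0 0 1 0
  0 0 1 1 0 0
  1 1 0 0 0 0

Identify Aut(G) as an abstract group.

G is 2-regular and connected on 6 vertices, i.e. the cycle C_6. C_6 has 6 rotations and 6 reflections, so Aut(C_6) ≅ D_6 of order 12.

the dihedral group of order 12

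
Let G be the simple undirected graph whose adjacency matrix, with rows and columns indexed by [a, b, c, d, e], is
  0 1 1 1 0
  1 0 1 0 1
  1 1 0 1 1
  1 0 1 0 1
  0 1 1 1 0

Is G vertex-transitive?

Vertex c is the only vertex of degree 4, so every automorphism fixes it; G is not vertex-transitive.

No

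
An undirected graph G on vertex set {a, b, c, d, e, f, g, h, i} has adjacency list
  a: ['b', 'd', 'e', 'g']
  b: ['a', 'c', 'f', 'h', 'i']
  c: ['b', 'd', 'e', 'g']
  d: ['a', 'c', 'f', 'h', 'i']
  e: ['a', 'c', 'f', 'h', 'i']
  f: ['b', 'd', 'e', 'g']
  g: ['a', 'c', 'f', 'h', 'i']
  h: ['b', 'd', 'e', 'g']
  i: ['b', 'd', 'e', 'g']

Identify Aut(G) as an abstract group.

The vertices split by degree into {b, d, e, g} (degree 5) and {a, c, f, h, i} (degree 4); every edge runs between the two parts, so G is the complete bipartite graph K_{4,5}. The parts have unequal sizes, so no automorphism swaps them; each part is permuted independently, giving S_5 × S_4 of order 5!·4! = 2880.

S_5 × S_4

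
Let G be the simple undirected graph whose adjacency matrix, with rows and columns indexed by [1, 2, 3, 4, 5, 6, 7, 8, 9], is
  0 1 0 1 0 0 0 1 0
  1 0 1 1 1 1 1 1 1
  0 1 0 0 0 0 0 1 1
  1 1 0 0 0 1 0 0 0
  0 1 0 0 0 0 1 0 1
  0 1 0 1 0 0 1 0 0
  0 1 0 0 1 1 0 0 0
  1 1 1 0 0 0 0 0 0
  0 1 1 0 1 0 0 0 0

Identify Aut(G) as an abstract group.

D_8

Vertex 2 is the unique vertex of degree 8; the remaining 8 vertices each have degree 3 and induce a cycle, so G is the wheel on 9 vertices with hub 2. With the hub fixed, the remaining symmetry is that of the rim cycle C_8, giving the dihedral group D_8.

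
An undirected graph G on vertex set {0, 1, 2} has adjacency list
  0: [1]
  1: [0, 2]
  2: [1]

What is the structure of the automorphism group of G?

The degree sequence is [1, 2, 1]; the two degree-1 vertices 0 and 2 are the ends of a path, so G = P_3. The only nontrivial automorphism of a path is the end-to-end reflection, so Aut(G) ≅ Z_2.

Z_2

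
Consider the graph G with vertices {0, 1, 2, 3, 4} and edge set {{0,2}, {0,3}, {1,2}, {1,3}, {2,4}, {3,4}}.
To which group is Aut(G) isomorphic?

S_2 × S_3

The vertices split by degree into {2, 3} (degree 3) and {0, 1, 4} (degree 2); every edge runs between the two parts, so G is the complete bipartite graph K_{2,3}. The parts have unequal sizes, so no automorphism swaps them; each part is permuted independently, giving S_2 × S_3 of order 2!·3! = 12.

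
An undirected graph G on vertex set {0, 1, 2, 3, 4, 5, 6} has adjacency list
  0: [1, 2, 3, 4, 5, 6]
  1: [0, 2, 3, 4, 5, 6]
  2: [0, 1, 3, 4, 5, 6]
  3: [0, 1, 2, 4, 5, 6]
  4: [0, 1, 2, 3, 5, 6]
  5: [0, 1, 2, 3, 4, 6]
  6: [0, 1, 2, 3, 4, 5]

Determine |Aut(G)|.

Every vertex has degree 6, so G is the complete graph K_7. Every bijection on the vertex set is an automorphism of K_7; hence Aut(K_7) ≅ S_7, order 5040.

5040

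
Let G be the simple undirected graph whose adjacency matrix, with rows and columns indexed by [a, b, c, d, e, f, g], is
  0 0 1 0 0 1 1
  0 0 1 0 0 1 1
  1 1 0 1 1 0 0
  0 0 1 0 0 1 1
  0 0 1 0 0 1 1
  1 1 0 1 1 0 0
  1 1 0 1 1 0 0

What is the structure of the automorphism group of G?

S_4 × S_3

The vertices split by degree into {c, f, g} (degree 4) and {a, b, d, e} (degree 3); every edge runs between the two parts, so G is the complete bipartite graph K_{3,4}. Automorphisms preserve the bipartition setwise (since the parts differ in size) and act as S_4 × S_3 within it; |Aut| = 144.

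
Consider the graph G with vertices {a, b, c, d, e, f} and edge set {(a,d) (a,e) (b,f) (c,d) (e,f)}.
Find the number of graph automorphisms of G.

2

The degree sequence is [2, 1, 1, 2, 2, 2]; the two degree-1 vertices b and c are the ends of a path, so G = P_6. A path has exactly one nontrivial symmetry — reversal — giving Aut(G) of order 2.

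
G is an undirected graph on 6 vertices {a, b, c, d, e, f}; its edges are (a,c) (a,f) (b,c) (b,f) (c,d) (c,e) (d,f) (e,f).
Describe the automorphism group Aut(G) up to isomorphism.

The vertices split by degree into {c, f} (degree 4) and {a, b, d, e} (degree 2); every edge runs between the two parts, so G is the complete bipartite graph K_{2,4}. The parts have unequal sizes, so no automorphism swaps them; each part is permuted independently, giving S_2 × S_4 of order 2!·4! = 48.

S_2 × S_4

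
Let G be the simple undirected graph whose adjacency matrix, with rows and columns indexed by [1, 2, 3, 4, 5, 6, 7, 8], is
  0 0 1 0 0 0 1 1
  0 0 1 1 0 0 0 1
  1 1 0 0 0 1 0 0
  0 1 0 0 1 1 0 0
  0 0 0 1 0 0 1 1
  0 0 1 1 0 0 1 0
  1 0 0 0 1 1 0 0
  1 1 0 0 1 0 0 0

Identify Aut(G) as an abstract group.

the hyperoctahedral group B_3

G is 3-regular and bipartite on 2^3 = 8 vertices with girth 4; it is the hypercube graph Q_3. The symmetry group of the 3-cube is the hyperoctahedral group B_3 = Z_2 ≀ S_3, of order 2^3·3! = 48.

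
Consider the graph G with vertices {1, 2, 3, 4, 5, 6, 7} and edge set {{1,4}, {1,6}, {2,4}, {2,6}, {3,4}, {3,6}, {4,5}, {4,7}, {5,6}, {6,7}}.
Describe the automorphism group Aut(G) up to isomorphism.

The vertices split by degree into {4, 6} (degree 5) and {1, 2, 3, 5, 7} (degree 2); every edge runs between the two parts, so G is the complete bipartite graph K_{2,5}. Automorphisms preserve the bipartition setwise (since the parts differ in size) and act as S_2 × S_5 within it; |Aut| = 240.

S_2 × S_5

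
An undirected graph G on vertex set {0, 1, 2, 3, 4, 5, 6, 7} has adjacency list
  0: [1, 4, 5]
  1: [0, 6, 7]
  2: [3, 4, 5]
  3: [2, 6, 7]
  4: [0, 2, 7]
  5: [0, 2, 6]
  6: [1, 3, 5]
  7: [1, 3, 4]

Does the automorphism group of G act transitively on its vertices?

G is 3-regular and bipartite on 2^3 = 8 vertices with girth 4; it is the hypercube graph Q_3. Aut(Q_3) consists of the signed permutations of the 3 coordinate axes: 3! permutations times 2^3 sign flips, so |Aut| = 2^3·3! = 48. Under this action every vertex can be carried to every other, so G is vertex-transitive.

Yes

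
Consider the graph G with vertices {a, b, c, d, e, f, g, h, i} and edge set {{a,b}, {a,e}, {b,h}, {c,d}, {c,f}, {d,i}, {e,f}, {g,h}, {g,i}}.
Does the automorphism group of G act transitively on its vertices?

Yes

G is 2-regular and connected on 9 vertices, i.e. the cycle C_9. The automorphisms of the 9-cycle are exactly the symmetries of a regular 9-gon: the dihedral group D_9, |D_9| = 18. This group acts transitively on the 9 vertices.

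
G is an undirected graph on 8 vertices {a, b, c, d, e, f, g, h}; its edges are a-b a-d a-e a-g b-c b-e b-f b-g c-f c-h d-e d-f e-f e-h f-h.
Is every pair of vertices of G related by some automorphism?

Vertex a is the only vertex of degree 4, so every automorphism fixes it; G is not vertex-transitive.

No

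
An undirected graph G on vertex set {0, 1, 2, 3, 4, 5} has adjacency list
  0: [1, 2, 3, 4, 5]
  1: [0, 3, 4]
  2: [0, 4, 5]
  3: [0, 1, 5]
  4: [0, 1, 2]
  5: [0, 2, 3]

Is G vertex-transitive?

No

Vertex 0 is the only vertex of degree 5, so every automorphism fixes it; G is not vertex-transitive.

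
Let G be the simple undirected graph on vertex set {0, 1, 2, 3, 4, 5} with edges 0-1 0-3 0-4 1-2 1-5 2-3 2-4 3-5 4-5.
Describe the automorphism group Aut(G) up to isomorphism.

S_3 ≀ Z_2

G is 3-regular and bipartite with parts {0, 2, 5} and {1, 3, 4} (each part is independent and every cross-pair is an edge), so G = K_{3,3}. Each part can be permuted independently (S_3 × S_3) and the two equal-size parts can also be swapped, giving (S_3 × S_3) ⋊ Z_2 of order 2·(3!)² = 72.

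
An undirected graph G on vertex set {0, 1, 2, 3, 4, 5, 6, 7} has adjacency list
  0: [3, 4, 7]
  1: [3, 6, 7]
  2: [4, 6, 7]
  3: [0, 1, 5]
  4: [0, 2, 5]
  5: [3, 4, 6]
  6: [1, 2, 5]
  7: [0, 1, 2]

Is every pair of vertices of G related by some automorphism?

G is 3-regular and bipartite on 2^3 = 8 vertices with girth 4; it is the hypercube graph Q_3. The symmetry group of the 3-cube is the hyperoctahedral group B_3 = Z_2 ≀ S_3, of order 2^3·3! = 48. This group acts transitively on the 8 vertices.

Yes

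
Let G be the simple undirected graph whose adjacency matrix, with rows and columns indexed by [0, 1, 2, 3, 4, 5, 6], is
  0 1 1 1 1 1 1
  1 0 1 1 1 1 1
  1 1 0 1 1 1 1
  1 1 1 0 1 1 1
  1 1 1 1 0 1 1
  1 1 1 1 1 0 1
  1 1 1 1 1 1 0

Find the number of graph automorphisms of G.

All 7 vertices are pairwise adjacent: G = K_7. Every bijection on the vertex set is an automorphism of K_7; hence Aut(K_7) ≅ S_7, order 5040.

5040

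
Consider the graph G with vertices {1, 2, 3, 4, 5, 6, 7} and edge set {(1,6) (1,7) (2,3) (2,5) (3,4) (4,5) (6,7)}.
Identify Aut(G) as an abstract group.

G has two connected components, {2, 3, 4, 5} and {1, 6, 7}; each is 2-regular, so G = C_4 ⊔ C_3. No automorphism exchanges components of different sizes, hence Aut(G) is the direct product D_4 × D_3, order 48.

D_4 × D_3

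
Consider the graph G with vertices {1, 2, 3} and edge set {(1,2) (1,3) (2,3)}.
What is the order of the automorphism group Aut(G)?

All 3 vertices are pairwise adjacent: G = K_3. Every bijection on the vertex set is an automorphism of K_3; hence Aut(K_3) ≅ S_3, order 6.

6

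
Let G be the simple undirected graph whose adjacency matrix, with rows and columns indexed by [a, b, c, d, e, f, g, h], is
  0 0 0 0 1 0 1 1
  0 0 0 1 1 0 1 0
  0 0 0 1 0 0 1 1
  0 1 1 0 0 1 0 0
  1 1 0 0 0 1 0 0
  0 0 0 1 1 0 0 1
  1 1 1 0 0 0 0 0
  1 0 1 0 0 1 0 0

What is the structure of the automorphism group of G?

the hyperoctahedral group B_3

G is 3-regular and bipartite on 2^3 = 8 vertices with girth 4; it is the hypercube graph Q_3. Aut(Q_3) consists of the signed permutations of the 3 coordinate axes: 3! permutations times 2^3 sign flips, so |Aut| = 2^3·3! = 48.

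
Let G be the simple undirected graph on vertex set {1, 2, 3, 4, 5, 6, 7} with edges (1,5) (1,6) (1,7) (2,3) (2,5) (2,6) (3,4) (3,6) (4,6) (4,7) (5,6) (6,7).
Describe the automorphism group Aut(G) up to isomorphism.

Vertex 6 is the unique vertex of degree 6; the remaining 6 vertices each have degree 3 and induce a cycle, so G is the wheel on 7 vertices with hub 6. With the hub fixed, the remaining symmetry is that of the rim cycle C_6, giving the dihedral group D_6.

D_6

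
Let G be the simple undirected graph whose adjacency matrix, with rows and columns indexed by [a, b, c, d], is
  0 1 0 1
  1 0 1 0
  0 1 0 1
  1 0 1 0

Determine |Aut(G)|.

8

G is 2-regular and bipartite on 2^2 = 4 vertices with girth 4; it is the hypercube graph Q_2. The symmetry group of the 2-cube is the hyperoctahedral group B_2 = Z_2 ≀ S_2, of order 2^2·2! = 8.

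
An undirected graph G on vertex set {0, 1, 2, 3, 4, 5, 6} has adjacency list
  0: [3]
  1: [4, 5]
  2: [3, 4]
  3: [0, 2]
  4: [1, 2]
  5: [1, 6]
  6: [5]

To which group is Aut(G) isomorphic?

Z_2

The degree sequence is [1, 2, 2, 2, 2, 2, 1]; the two degree-1 vertices 0 and 6 are the ends of a path, so G = P_7. A path has exactly one nontrivial symmetry — reversal — giving Aut(G) of order 2.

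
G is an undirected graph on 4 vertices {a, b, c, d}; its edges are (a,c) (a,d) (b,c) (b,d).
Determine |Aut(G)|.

8

G is 2-regular and bipartite with parts {c, d} and {a, b} (each part is independent and every cross-pair is an edge), so G = K_{2,2}. Aut(K_{2,2}) is the wreath product S_2 ≀ Z_2: permute within each part, then optionally swap the parts; |Aut| = 2·(2!)² = 8.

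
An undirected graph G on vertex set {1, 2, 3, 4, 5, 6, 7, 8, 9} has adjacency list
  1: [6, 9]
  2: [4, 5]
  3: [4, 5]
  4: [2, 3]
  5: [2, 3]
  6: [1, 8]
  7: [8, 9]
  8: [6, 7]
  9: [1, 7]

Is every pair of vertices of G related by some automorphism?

No

G has two connected components, {1, 6, 7, 8, 9} and {2, 3, 4, 5}; each is 2-regular, so G = C_5 ⊔ C_4. The orbit of 1 under Aut(G) is {1, 6, 7, 8, 9}, which does not contain 2, so G is not vertex-transitive.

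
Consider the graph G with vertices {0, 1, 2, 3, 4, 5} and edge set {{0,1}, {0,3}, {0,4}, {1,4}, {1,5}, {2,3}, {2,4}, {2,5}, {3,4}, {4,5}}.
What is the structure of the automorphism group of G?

Vertex 4 is the unique vertex of degree 5; the remaining 5 vertices each have degree 3 and induce a cycle, so G is the wheel on 6 vertices with hub 4. With the hub fixed, the remaining symmetry is that of the rim cycle C_5, giving the dihedral group D_5.

the dihedral group of order 10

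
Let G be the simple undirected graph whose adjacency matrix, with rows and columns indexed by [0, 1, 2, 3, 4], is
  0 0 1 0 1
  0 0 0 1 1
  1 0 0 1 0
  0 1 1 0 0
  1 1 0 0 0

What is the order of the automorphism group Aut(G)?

G is 2-regular and connected on 5 vertices, i.e. the cycle C_5. C_5 has 5 rotations and 5 reflections, so Aut(C_5) ≅ D_5 of order 10.

10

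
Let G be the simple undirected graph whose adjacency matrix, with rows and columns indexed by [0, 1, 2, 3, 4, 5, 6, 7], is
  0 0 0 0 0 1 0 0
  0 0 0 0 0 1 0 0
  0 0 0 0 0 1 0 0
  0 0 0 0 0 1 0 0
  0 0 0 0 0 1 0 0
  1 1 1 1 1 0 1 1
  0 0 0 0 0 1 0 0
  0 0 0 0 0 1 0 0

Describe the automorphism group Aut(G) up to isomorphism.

S_7

Vertex 5 has degree 7 and every other vertex has degree 1, so G is the star K_{1,7} with centre 5. The 7 leaves are pairwise interchangeable while the centre is fixed, giving Aut(G) = S_7.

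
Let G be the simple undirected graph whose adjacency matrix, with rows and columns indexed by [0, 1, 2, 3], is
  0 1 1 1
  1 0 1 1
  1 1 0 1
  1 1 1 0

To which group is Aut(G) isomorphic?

All 4 vertices are pairwise adjacent: G = K_4. Any permutation of the 4 vertices preserves K_4, so Aut(K_4) = S_4 of order 4! = 24.

S_4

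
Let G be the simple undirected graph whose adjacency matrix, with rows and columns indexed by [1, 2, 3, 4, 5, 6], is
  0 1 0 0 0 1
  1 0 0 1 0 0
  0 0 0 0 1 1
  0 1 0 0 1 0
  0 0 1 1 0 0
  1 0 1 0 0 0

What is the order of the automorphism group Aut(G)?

12

Every vertex has degree 2 and the graph is connected, so G is the 6-cycle C_6. The automorphisms of the 6-cycle are exactly the symmetries of a regular 6-gon: the dihedral group D_6, |D_6| = 12.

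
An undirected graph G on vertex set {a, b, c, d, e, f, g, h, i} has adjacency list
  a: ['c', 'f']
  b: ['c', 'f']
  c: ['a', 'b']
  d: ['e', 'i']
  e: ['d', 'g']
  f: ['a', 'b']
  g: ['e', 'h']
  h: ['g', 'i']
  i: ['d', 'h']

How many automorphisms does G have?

G has two connected components, {d, e, g, h, i} and {a, b, c, f}; each is 2-regular, so G = C_5 ⊔ C_4. No automorphism exchanges components of different sizes, hence Aut(G) is the direct product D_5 × D_4, order 80.

80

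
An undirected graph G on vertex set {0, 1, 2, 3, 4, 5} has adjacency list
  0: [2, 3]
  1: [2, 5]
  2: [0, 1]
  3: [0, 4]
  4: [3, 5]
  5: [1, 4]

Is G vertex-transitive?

Every vertex has degree 2 and the graph is connected, so G is the 6-cycle C_6. C_6 has 6 rotations and 6 reflections, so Aut(C_6) ≅ D_6 of order 12. This group acts transitively on the 6 vertices.

Yes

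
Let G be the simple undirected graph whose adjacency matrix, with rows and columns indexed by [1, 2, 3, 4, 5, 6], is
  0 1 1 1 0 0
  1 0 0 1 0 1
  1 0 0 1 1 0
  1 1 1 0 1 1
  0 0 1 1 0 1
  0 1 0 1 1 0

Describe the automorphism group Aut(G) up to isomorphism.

D_5

Vertex 4 is the unique vertex of degree 5; the remaining 5 vertices each have degree 3 and induce a cycle, so G is the wheel on 6 vertices with hub 4. With the hub fixed, the remaining symmetry is that of the rim cycle C_5, giving the dihedral group D_5.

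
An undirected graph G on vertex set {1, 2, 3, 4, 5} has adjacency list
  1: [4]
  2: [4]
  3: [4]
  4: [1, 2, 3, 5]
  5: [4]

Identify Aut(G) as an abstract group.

Vertex 4 has degree 4 and every other vertex has degree 1, so G is the star K_{1,4} with centre 4. Any automorphism fixes the centre and permutes the 4 leaves freely, so Aut(G) ≅ S_4 of order 4! = 24.

the symmetric group on 4 letters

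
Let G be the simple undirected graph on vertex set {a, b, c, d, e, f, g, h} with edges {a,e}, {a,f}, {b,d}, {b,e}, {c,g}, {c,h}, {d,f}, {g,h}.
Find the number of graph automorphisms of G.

60

G has two connected components, {a, b, d, e, f} and {c, g, h}; each is 2-regular, so G = C_5 ⊔ C_3. The components are non-isomorphic (different sizes), so Aut(G) = Aut(C_5) × Aut(C_3) = D_5 × D_3 of order 10·6 = 60.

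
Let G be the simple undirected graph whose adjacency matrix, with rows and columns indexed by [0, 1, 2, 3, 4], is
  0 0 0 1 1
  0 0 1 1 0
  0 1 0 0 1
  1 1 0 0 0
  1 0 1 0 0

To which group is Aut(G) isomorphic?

Every vertex has degree 2 and the graph is connected, so G is the 5-cycle C_5. The automorphisms of the 5-cycle are exactly the symmetries of a regular 5-gon: the dihedral group D_5, |D_5| = 10.

D_5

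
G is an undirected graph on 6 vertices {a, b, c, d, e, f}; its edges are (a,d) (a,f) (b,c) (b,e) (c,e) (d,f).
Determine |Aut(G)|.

72

G has two connected components, {a, d, f} and {b, c, e}; each is 2-regular, so G = C_3 ⊔ C_3. Aut of a disjoint union of two copies of C_3 is the wreath product D_3 ≀ Z_2, of order 2·6² = 72.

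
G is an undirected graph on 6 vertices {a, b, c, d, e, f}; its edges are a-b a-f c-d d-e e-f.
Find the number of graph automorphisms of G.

2

The degree sequence is [2, 1, 1, 2, 2, 2]; the two degree-1 vertices b and c are the ends of a path, so G = P_6. A path has exactly one nontrivial symmetry — reversal — giving Aut(G) of order 2.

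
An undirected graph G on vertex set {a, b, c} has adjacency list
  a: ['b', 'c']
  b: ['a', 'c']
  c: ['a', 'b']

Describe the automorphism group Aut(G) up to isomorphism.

All 3 vertices are pairwise adjacent: G = K_3. Any permutation of the 3 vertices preserves K_3, so Aut(K_3) = S_3 of order 3! = 6.

S_3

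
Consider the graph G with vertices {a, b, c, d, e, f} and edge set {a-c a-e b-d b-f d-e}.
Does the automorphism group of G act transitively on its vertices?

Automorphisms preserve degree, but G has vertices of degree 1 and vertices of degree 2; no automorphism maps one to the other, so G is not vertex-transitive.

No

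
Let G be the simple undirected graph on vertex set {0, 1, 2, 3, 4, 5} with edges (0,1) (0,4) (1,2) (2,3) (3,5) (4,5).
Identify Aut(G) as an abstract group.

Every vertex has degree 2 and the graph is connected, so G is the 6-cycle C_6. The automorphisms of the 6-cycle are exactly the symmetries of a regular 6-gon: the dihedral group D_6, |D_6| = 12.

D_6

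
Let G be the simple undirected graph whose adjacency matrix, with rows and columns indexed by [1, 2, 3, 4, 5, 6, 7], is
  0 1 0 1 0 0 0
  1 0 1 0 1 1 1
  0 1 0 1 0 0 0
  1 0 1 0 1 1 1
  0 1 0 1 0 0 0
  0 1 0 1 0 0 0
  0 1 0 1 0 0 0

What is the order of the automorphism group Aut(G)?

The vertices split by degree into {2, 4} (degree 5) and {1, 3, 5, 6, 7} (degree 2); every edge runs between the two parts, so G is the complete bipartite graph K_{2,5}. The parts have unequal sizes, so no automorphism swaps them; each part is permuted independently, giving S_5 × S_2 of order 5!·2! = 240.

240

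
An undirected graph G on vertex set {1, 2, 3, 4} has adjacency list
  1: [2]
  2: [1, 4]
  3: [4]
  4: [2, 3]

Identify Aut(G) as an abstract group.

The degree sequence is [1, 2, 1, 2]; the two degree-1 vertices 1 and 3 are the ends of a path, so G = P_4. A path has exactly one nontrivial symmetry — reversal — giving Aut(G) of order 2.

Z_2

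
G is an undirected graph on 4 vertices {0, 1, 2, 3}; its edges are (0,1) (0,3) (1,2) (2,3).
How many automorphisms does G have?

8

Every vertex has degree 2 and the graph is connected, so G is the 4-cycle C_4. C_4 has 4 rotations and 4 reflections, so Aut(C_4) ≅ D_4 of order 8.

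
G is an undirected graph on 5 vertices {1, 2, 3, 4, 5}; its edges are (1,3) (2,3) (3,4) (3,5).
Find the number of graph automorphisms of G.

24

Vertex 3 has degree 4 and every other vertex has degree 1, so G is the star K_{1,4} with centre 3. The 4 leaves are pairwise interchangeable while the centre is fixed, giving Aut(G) = S_4.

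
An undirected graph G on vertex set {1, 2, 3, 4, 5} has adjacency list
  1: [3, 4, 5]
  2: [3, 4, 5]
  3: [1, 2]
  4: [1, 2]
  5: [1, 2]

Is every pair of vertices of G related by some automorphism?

No

Automorphisms preserve degree, but G has vertices of degree 2 and vertices of degree 3; no automorphism maps one to the other, so G is not vertex-transitive.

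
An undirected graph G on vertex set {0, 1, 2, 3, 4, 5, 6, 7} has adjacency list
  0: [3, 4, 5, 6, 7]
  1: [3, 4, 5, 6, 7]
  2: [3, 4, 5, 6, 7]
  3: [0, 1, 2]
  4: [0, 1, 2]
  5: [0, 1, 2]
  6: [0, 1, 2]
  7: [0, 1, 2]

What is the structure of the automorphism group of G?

S_3 × S_5

The vertices split by degree into {0, 1, 2} (degree 5) and {3, 4, 5, 6, 7} (degree 3); every edge runs between the two parts, so G is the complete bipartite graph K_{3,5}. The parts have unequal sizes, so no automorphism swaps them; each part is permuted independently, giving S_3 × S_5 of order 3!·5! = 720.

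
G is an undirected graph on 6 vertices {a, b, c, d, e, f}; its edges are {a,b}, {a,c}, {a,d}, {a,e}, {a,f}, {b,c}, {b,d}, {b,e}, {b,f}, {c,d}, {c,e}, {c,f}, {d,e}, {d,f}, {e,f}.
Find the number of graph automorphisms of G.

720

Every vertex has degree 5, so G is the complete graph K_6. Every bijection on the vertex set is an automorphism of K_6; hence Aut(K_6) ≅ S_6, order 720.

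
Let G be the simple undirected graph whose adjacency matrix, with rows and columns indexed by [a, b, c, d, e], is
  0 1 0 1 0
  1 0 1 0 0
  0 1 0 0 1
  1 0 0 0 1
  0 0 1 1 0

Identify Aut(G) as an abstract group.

the dihedral group of order 10

Every vertex has degree 2 and the graph is connected, so G is the 5-cycle C_5. C_5 has 5 rotations and 5 reflections, so Aut(C_5) ≅ D_5 of order 10.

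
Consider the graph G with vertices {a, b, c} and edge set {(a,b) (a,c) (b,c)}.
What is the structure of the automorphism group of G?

S_3

Every vertex has degree 2, so G is the complete graph K_3. Every bijection on the vertex set is an automorphism of K_3; hence Aut(K_3) ≅ S_3, order 6.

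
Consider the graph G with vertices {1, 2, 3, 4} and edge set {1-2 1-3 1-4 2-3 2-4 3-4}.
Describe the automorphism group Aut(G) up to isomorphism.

All 4 vertices are pairwise adjacent: G = K_4. Any permutation of the 4 vertices preserves K_4, so Aut(K_4) = S_4 of order 4! = 24.

S_4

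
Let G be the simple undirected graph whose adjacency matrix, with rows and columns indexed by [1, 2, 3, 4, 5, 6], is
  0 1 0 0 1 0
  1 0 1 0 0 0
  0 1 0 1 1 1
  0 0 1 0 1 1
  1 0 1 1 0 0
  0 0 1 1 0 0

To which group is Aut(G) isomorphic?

The degree sequence is [2, 2, 4, 3, 3, 2]. Checking the degree-preserving permutations of the vertex set shows that none except the identity preserves every edge, so Aut(G) is trivial.

the trivial group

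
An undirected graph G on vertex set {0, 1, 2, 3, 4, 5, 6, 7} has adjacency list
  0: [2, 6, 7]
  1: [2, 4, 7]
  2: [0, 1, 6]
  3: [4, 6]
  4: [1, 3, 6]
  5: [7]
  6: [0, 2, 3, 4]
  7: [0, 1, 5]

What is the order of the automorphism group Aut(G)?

The degree sequence is [3, 3, 3, 2, 3, 1, 4, 3]. Checking the degree-preserving permutations of the vertex set shows that none except the identity preserves every edge, so Aut(G) is trivial.

1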